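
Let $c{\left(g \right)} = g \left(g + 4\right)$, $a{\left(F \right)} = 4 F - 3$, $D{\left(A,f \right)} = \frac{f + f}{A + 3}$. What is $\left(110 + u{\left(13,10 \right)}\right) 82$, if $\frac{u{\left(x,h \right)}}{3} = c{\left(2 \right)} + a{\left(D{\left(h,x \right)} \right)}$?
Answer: $13202$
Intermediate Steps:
$D{\left(A,f \right)} = \frac{2 f}{3 + A}$
$a{\left(F \right)} = -3 + 4 F$
$c{\left(g \right)} = g \left(4 + g\right)$
$u{\left(x,h \right)} = 27 + \frac{24 x}{3 + h}$ ($u{\left(x,h \right)} = 3 \left(2 \left(4 + 2\right) + \left(-3 + 4 \frac{2 x}{3 + h}\right)\right) = 3 \left(2 \cdot 6 + \left(-3 + \frac{8 x}{3 + h}\right)\right) = 3 \left(12 + \left(-3 + \frac{8 x}{3 + h}\right)\right) = 3 \left(9 + \frac{8 x}{3 + h}\right) = 27 + \frac{24 x}{3 + h}$)
$\left(110 + u{\left(13,10 \right)}\right) 82 = \left(110 + \frac{3 \left(27 + 8 \cdot 13 + 9 \cdot 10\right)}{3 + 10}\right) 82 = \left(110 + \frac{3 \left(27 + 104 + 90\right)}{13}\right) 82 = \left(110 + 3 \cdot \frac{1}{13} \cdot 221\right) 82 = \left(110 + 51\right) 82 = 161 \cdot 82 = 13202$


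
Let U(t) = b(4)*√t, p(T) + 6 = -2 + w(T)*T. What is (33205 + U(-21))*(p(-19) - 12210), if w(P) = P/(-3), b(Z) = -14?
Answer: -1229083075/3 + 518210*I*√21/3 ≈ -4.0969e+8 + 7.9158e+5*I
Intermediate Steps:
w(P) = -P/3 (w(P) = P*(-⅓) = -P/3)
p(T) = -8 - T²/3 (p(T) = -6 + (-2 + (-T/3)*T) = -6 + (-2 - T²/3) = -8 - T²/3)
U(t) = -14*√t
(33205 + U(-21))*(p(-19) - 12210) = (33205 - 14*I*√21)*((-8 - ⅓*(-19)²) - 12210) = (33205 - 14*I*√21)*((-8 - ⅓*361) - 12210) = (33205 - 14*I*√21)*((-8 - 361/3) - 12210) = (33205 - 14*I*√21)*(-385/3 - 12210) = (33205 - 14*I*√21)*(-37015/3) = -1229083075/3 + 518210*I*√21/3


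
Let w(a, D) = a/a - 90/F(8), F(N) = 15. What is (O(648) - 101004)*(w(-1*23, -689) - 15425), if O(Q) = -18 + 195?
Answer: 1555760610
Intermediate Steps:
O(Q) = 177
w(a, D) = -5 (w(a, D) = a/a - 90/15 = 1 - 90*1/15 = 1 - 6 = -5)
(O(648) - 101004)*(w(-1*23, -689) - 15425) = (177 - 101004)*(-5 - 15425) = -100827*(-15430) = 1555760610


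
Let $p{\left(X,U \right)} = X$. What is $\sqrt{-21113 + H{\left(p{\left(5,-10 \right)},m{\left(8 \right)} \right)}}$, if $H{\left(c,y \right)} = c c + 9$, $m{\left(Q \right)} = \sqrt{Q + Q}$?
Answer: $i \sqrt{21079} \approx 145.19 i$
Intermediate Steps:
$m{\left(Q \right)} = \sqrt{2} \sqrt{Q}$ ($m{\left(Q \right)} = \sqrt{2 Q} = \sqrt{2} \sqrt{Q}$)
$H{\left(c,y \right)} = 9 + c^{2}$ ($H{\left(c,y \right)} = c^{2} + 9 = 9 + c^{2}$)
$\sqrt{-21113 + H{\left(p{\left(5,-10 \right)},m{\left(8 \right)} \right)}} = \sqrt{-21113 + \left(9 + 5^{2}\right)} = \sqrt{-21113 + \left(9 + 25\right)} = \sqrt{-21113 + 34} = \sqrt{-21079} = i \sqrt{21079}$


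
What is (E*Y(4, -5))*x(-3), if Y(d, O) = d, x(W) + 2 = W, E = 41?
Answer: -820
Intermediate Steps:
x(W) = -2 + W
(E*Y(4, -5))*x(-3) = (41*4)*(-2 - 3) = 164*(-5) = -820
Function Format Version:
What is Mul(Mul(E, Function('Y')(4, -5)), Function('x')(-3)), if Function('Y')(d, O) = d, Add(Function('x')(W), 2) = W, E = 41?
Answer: -820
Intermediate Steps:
Function('x')(W) = Add(-2, W)
Mul(Mul(E, Function('Y')(4, -5)), Function('x')(-3)) = Mul(Mul(41, 4), Add(-2, -3)) = Mul(164, -5) = -820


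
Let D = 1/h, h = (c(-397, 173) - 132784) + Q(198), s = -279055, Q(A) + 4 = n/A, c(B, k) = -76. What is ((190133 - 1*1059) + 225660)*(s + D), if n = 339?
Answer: -1014857606305825514/8768911 ≈ -1.1573e+11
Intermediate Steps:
Q(A) = -4 + 339/A
h = -8768911/66 (h = (-76 - 132784) + (-4 + 339/198) = -132860 + (-4 + 339*(1/198)) = -132860 + (-4 + 113/66) = -132860 - 151/66 = -8768911/66 ≈ -1.3286e+5)
D = -66/8768911 (D = 1/(-8768911/66) = -66/8768911 ≈ -7.5266e-6)
((190133 - 1*1059) + 225660)*(s + D) = ((190133 - 1*1059) + 225660)*(-279055 - 66/8768911) = ((190133 - 1059) + 225660)*(-2447008459171/8768911) = (189074 + 225660)*(-2447008459171/8768911) = 414734*(-2447008459171/8768911) = -1014857606305825514/8768911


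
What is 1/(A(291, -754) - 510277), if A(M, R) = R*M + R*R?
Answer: -1/161175 ≈ -6.2044e-6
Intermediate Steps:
A(M, R) = R**2 + M*R (A(M, R) = M*R + R**2 = R**2 + M*R)
1/(A(291, -754) - 510277) = 1/(-754*(291 - 754) - 510277) = 1/(-754*(-463) - 510277) = 1/(349102 - 510277) = 1/(-161175) = -1/161175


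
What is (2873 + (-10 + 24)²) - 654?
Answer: 2415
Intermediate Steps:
(2873 + (-10 + 24)²) - 654 = (2873 + 14²) - 654 = (2873 + 196) - 654 = 3069 - 654 = 2415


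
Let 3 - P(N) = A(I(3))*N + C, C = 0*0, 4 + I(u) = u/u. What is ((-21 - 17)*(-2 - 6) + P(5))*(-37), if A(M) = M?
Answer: -11914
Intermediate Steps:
I(u) = -3 (I(u) = -4 + u/u = -4 + 1 = -3)
C = 0
P(N) = 3 + 3*N (P(N) = 3 - (-3*N + 0) = 3 - (-3)*N = 3 + 3*N)
((-21 - 17)*(-2 - 6) + P(5))*(-37) = ((-21 - 17)*(-2 - 6) + (3 + 3*5))*(-37) = (-38*(-8) + (3 + 15))*(-37) = (304 + 18)*(-37) = 322*(-37) = -11914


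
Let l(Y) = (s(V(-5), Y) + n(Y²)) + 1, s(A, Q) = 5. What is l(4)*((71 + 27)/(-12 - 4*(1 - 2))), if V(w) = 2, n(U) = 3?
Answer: -441/4 ≈ -110.25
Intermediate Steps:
l(Y) = 9 (l(Y) = (5 + 3) + 1 = 8 + 1 = 9)
l(4)*((71 + 27)/(-12 - 4*(1 - 2))) = 9*((71 + 27)/(-12 - 4*(1 - 2))) = 9*(98/(-12 - 4*(-1))) = 9*(98/(-12 + 4)) = 9*(98/(-8)) = 9*(98*(-⅛)) = 9*(-49/4) = -441/4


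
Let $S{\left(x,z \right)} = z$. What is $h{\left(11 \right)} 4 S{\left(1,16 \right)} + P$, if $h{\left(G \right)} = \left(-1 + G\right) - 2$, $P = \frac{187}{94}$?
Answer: $\frac{48315}{94} \approx 513.99$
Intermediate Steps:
$P = \frac{187}{94}$ ($P = 187 \cdot \frac{1}{94} = \frac{187}{94} \approx 1.9894$)
$h{\left(G \right)} = -3 + G$ ($h{\left(G \right)} = \left(-1 + G\right) - 2 = -3 + G$)
$h{\left(11 \right)} 4 S{\left(1,16 \right)} + P = \left(-3 + 11\right) 4 \cdot 16 + \frac{187}{94} = 8 \cdot 4 \cdot 16 + \frac{187}{94} = 32 \cdot 16 + \frac{187}{94} = 512 + \frac{187}{94} = \frac{48315}{94}$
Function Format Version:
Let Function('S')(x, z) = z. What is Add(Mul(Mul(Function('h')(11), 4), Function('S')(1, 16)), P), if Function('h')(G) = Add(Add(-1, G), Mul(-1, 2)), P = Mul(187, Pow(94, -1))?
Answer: Rational(48315, 94) ≈ 513.99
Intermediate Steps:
P = Rational(187, 94) (P = Mul(187, Rational(1, 94)) = Rational(187, 94) ≈ 1.9894)
Function('h')(G) = Add(-3, G) (Function('h')(G) = Add(Add(-1, G), -2) = Add(-3, G))
Add(Mul(Mul(Function('h')(11), 4), Function('S')(1, 16)), P) = Add(Mul(Mul(Add(-3, 11), 4), 16), Rational(187, 94)) = Add(Mul(Mul(8, 4), 16), Rational(187, 94)) = Add(Mul(32, 16), Rational(187, 94)) = Add(512, Rational(187, 94)) = Rational(48315, 94)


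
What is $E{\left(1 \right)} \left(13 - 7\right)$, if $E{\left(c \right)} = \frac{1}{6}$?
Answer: $1$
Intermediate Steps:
$E{\left(c \right)} = \frac{1}{6}$
$E{\left(1 \right)} \left(13 - 7\right) = \frac{13 - 7}{6} = \frac{1}{6} \cdot 6 = 1$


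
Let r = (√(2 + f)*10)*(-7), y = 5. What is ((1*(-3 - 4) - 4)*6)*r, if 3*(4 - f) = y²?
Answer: 1540*I*√21 ≈ 7057.2*I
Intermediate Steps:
f = -13/3 (f = 4 - ⅓*5² = 4 - ⅓*25 = 4 - 25/3 = -13/3 ≈ -4.3333)
r = -70*I*√21/3 (r = (√(2 - 13/3)*10)*(-7) = (√(-7/3)*10)*(-7) = ((I*√21/3)*10)*(-7) = (10*I*√21/3)*(-7) = -70*I*√21/3 ≈ -106.93*I)
((1*(-3 - 4) - 4)*6)*r = ((1*(-3 - 4) - 4)*6)*(-70*I*√21/3) = ((1*(-7) - 4)*6)*(-70*I*√21/3) = ((-7 - 4)*6)*(-70*I*√21/3) = (-11*6)*(-70*I*√21/3) = -(-1540)*I*√21 = 1540*I*√21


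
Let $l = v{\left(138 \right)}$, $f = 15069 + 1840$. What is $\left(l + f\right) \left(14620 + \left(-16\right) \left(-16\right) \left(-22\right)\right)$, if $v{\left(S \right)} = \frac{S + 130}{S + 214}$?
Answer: $\frac{3343668573}{22} \approx 1.5198 \cdot 10^{8}$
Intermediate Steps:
$f = 16909$
$v{\left(S \right)} = \frac{130 + S}{214 + S}$
$l = \frac{67}{88}$ ($l = \frac{130 + 138}{214 + 138} = \frac{1}{352} \cdot 268 = \frac{67}{88} \approx 0.76136$)
$\left(l + f\right) \left(14620 + \left(-16\right) \left(-16\right) \left(-22\right)\right) = \left(\frac{67}{88} + 16909\right) \left(14620 + \left(-16\right) \left(-16\right) \left(-22\right)\right) = \frac{1488059 \left(14620 + 256 \left(-22\right)\right)}{88} = \frac{1488059 \left(14620 - 5632\right)}{88} = \frac{1488059}{88} \cdot 8988 = \frac{3343668573}{22}$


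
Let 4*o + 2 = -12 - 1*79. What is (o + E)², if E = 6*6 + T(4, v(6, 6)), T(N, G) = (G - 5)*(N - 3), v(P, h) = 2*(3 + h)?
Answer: 10609/16 ≈ 663.06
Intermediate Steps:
v(P, h) = 6 + 2*h
T(N, G) = (-5 + G)*(-3 + N)
E = 49 (E = 6*6 + (15 - 5*4 - 3*(6 + 2*6) + (6 + 2*6)*4) = 36 + (15 - 20 - 3*(6 + 12) + (6 + 12)*4) = 36 + (15 - 20 - 3*18 + 18*4) = 36 + (15 - 20 - 54 + 72) = 36 + 13 = 49)
o = -93/4 (o = -½ + (-12 - 1*79)/4 = -½ + (-12 - 79)/4 = -½ + (¼)*(-91) = -½ - 91/4 = -93/4 ≈ -23.250)
(o + E)² = (-93/4 + 49)² = (103/4)² = 10609/16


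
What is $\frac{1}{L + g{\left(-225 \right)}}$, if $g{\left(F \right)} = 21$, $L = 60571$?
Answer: $\frac{1}{60592} \approx 1.6504 \cdot 10^{-5}$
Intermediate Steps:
$\frac{1}{L + g{\left(-225 \right)}} = \frac{1}{60571 + 21} = \frac{1}{60592}$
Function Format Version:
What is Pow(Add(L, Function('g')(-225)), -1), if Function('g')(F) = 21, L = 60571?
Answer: Rational(1, 60592) ≈ 1.6504e-5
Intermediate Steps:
Pow(Add(L, Function('g')(-225)), -1) = Pow(Add(60571, 21), -1) = Pow(60592, -1) = Rational(1, 60592)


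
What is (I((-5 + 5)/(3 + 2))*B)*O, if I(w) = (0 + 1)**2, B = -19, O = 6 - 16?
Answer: 190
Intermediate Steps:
O = -10
I(w) = 1 (I(w) = 1**2 = 1)
(I((-5 + 5)/(3 + 2))*B)*O = (1*(-19))*(-10) = -19*(-10) = 190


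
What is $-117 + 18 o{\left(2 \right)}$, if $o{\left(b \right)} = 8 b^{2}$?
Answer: $459$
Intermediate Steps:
$-117 + 18 o{\left(2 \right)} = -117 + 18 \cdot 8 \cdot 2^{2} = -117 + 18 \cdot 8 \cdot 4 = -117 + 18 \cdot 32 = -117 + 576 = 459$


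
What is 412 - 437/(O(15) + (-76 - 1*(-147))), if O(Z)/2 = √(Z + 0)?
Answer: 2021145/4981 + 874*√15/4981 ≈ 406.45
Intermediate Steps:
O(Z) = 2*√Z (O(Z) = 2*√(Z + 0) = 2*√Z)
412 - 437/(O(15) + (-76 - 1*(-147))) = 412 - 437/(2*√15 + (-76 - 1*(-147))) = 412 - 437/(2*√15 + (-76 + 147)) = 412 - 437/(2*√15 + 71) = 412 - 437/(71 + 2*√15)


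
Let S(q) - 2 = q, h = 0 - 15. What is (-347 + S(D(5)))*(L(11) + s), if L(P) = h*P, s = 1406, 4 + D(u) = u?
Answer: -426904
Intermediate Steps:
h = -15
D(u) = -4 + u
S(q) = 2 + q
L(P) = -15*P
(-347 + S(D(5)))*(L(11) + s) = (-347 + (2 + (-4 + 5)))*(-15*11 + 1406) = (-347 + (2 + 1))*(-165 + 1406) = (-347 + 3)*1241 = -344*1241 = -426904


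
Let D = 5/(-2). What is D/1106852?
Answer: -5/2213704 ≈ -2.2587e-6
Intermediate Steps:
D = -5/2 (D = 5*(-½) = -5/2 ≈ -2.5000)
D/1106852 = -5/2/1106852 = -5/2*1/1106852 = -5/2213704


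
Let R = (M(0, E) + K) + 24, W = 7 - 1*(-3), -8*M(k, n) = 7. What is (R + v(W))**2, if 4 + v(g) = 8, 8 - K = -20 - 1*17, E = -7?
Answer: 332929/64 ≈ 5202.0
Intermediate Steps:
M(k, n) = -7/8 (M(k, n) = -1/8*7 = -7/8)
K = 45 (K = 8 - (-20 - 1*17) = 8 - (-20 - 17) = 8 - 1*(-37) = 8 + 37 = 45)
W = 10 (W = 7 + 3 = 10)
R = 545/8 (R = (-7/8 + 45) + 24 = 353/8 + 24 = 545/8 ≈ 68.125)
v(g) = 4 (v(g) = -4 + 8 = 4)
(R + v(W))**2 = (545/8 + 4)**2 = (577/8)**2 = 332929/64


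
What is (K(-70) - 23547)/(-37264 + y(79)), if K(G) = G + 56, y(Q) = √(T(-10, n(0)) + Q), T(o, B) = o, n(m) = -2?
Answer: 877977104/1388605627 + 23561*√69/1388605627 ≈ 0.63241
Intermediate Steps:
y(Q) = √(-10 + Q)
K(G) = 56 + G
(K(-70) - 23547)/(-37264 + y(79)) = ((56 - 70) - 23547)/(-37264 + √(-10 + 79)) = (-14 - 23547)/(-37264 + √69) = -23561/(-37264 + √69)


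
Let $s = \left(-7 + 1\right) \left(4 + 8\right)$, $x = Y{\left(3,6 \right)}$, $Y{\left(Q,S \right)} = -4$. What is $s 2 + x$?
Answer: $-148$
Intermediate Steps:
$x = -4$
$s = -72$ ($s = \left(-6\right) 12 = -72$)
$s 2 + x = \left(-72\right) 2 - 4 = -144 - 4 = -148$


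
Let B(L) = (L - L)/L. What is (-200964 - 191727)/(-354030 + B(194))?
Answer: 130897/118010 ≈ 1.1092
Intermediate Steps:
B(L) = 0 (B(L) = 0/L = 0)
(-200964 - 191727)/(-354030 + B(194)) = (-200964 - 191727)/(-354030 + 0) = -392691/(-354030) = -392691*(-1/354030) = 130897/118010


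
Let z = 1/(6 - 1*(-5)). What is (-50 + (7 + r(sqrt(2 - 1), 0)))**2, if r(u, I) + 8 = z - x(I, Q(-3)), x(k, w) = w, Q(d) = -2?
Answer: 289444/121 ≈ 2392.1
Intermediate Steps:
z = 1/11 (z = 1/(6 + 5) = 1/11 ≈ 0.090909)
r(u, I) = -65/11 (r(u, I) = -8 + (1/11 - 1*(-2)) = -8 + (1/11 + 2) = -8 + 23/11 = -65/11)
(-50 + (7 + r(sqrt(2 - 1), 0)))**2 = (-50 + (7 - 65/11))**2 = (-50 + 12/11)**2 = (-538/11)**2 = 289444/121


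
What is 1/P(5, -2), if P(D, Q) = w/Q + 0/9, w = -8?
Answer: ¼ ≈ 0.25000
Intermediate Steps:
P(D, Q) = -8/Q (P(D, Q) = -8/Q + 0/9 = -8/Q + 0*(⅑) = -8/Q + 0 = -8/Q)
1/P(5, -2) = 1/(-8/(-2)) = 1/(-8*(-½)) = 1/4 = ¼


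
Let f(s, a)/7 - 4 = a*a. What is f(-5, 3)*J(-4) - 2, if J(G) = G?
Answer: -366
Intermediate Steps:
f(s, a) = 28 + 7*a² (f(s, a) = 28 + 7*(a*a) = 28 + 7*a²)
f(-5, 3)*J(-4) - 2 = (28 + 7*3²)*(-4) - 2 = (28 + 7*9)*(-4) - 2 = (28 + 63)*(-4) - 2 = 91*(-4) - 2 = -364 - 2 = -366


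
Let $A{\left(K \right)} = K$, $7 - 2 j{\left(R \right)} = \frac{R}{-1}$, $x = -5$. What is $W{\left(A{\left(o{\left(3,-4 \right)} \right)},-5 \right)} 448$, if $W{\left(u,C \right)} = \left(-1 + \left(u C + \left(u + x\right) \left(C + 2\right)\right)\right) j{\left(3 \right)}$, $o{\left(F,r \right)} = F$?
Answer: $-22400$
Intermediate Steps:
$j{\left(R \right)} = \frac{7}{2} + \frac{R}{2}$ ($j{\left(R \right)} = \frac{7}{2} - \frac{R \frac{1}{-1}}{2} = \frac{7}{2} - \frac{R \left(-1\right)}{2} = \frac{7}{2} - \frac{\left(-1\right) R}{2} = \frac{7}{2} + \frac{R}{2}$)
$W{\left(u,C \right)} = -5 + 5 C u + 5 \left(-5 + u\right) \left(2 + C\right)$ ($W{\left(u,C \right)} = \left(-1 + \left(u C + \left(u - 5\right) \left(C + 2\right)\right)\right) \left(\frac{7}{2} + \frac{1}{2} \cdot 3\right) = \left(-1 + \left(C u + \left(-5 + u\right) \left(2 + C\right)\right)\right) \left(\frac{7}{2} + \frac{3}{2}\right) = \left(-1 + C u + \left(-5 + u\right) \left(2 + C\right)\right) 5 = -5 + 5 C u + 5 \left(-5 + u\right) \left(2 + C\right)$)
$W{\left(A{\left(o{\left(3,-4 \right)} \right)},-5 \right)} 448 = \left(-55 - -125 + 10 \cdot 3 + 10 \left(-5\right) 3\right) 448 = \left(-55 + 125 + 30 - 150\right) 448 = \left(-50\right) 448 = -22400$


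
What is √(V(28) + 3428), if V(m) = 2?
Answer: 7*√70 ≈ 58.566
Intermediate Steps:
√(V(28) + 3428) = √(2 + 3428) = √3430 = 7*√70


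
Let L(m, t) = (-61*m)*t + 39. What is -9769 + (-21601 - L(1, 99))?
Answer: -25370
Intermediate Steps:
L(m, t) = 39 - 61*m*t (L(m, t) = -61*m*t + 39 = 39 - 61*m*t)
-9769 + (-21601 - L(1, 99)) = -9769 + (-21601 - (39 - 61*1*99)) = -9769 + (-21601 - (39 - 6039)) = -9769 + (-21601 - 1*(-6000)) = -9769 + (-21601 + 6000) = -9769 - 15601 = -25370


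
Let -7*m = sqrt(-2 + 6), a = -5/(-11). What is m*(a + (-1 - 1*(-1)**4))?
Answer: 34/77 ≈ 0.44156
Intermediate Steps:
a = 5/11 (a = -5*(-1/11) = 5/11 ≈ 0.45455)
m = -2/7 (m = -sqrt(-2 + 6)/7 = -sqrt(4)/7 = -1/7*2 = -2/7 ≈ -0.28571)
m*(a + (-1 - 1*(-1)**4)) = -2*(5/11 + (-1 - 1*(-1)**4))/7 = -2*(5/11 + (-1 - 1*1))/7 = -2*(5/11 + (-1 - 1))/7 = -2*(5/11 - 2)/7 = -2/7*(-17/11) = 34/77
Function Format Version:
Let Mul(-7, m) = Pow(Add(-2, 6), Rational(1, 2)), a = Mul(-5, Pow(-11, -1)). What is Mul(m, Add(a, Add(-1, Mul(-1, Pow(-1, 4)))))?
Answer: Rational(34, 77) ≈ 0.44156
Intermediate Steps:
a = Rational(5, 11) (a = Mul(-5, Rational(-1, 11)) = Rational(5, 11) ≈ 0.45455)
m = Rational(-2, 7) (m = Mul(Rational(-1, 7), Pow(Add(-2, 6), Rational(1, 2))) = Mul(Rational(-1, 7), Pow(4, Rational(1, 2))) = Mul(Rational(-1, 7), 2) = Rational(-2, 7) ≈ -0.28571)
Mul(m, Add(a, Add(-1, Mul(-1, Pow(-1, 4))))) = Mul(Rational(-2, 7), Add(Rational(5, 11), Add(-1, Mul(-1, Pow(-1, 4))))) = Mul(Rational(-2, 7), Add(Rational(5, 11), Add(-1, Mul(-1, 1)))) = Mul(Rational(-2, 7), Add(Rational(5, 11), Add(-1, -1))) = Mul(Rational(-2, 7), Add(Rational(5, 11), -2)) = Mul(Rational(-2, 7), Rational(-17, 11)) = Rational(34, 77)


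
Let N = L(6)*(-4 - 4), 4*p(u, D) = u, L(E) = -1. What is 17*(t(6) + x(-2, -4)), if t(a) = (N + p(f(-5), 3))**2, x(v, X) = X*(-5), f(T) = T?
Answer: 17833/16 ≈ 1114.6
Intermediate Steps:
p(u, D) = u/4
x(v, X) = -5*X
N = 8 (N = -(-4 - 4) = -1*(-8) = 8)
t(a) = 729/16 (t(a) = (8 + (1/4)*(-5))**2 = (8 - 5/4)**2 = (27/4)**2 = 729/16)
17*(t(6) + x(-2, -4)) = 17*(729/16 - 5*(-4)) = 17*(729/16 + 20) = 17*(1049/16) = 17833/16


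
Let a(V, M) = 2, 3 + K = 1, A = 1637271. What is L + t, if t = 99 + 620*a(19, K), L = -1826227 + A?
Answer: -187617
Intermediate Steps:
K = -2 (K = -3 + 1 = -2)
L = -188956 (L = -1826227 + 1637271 = -188956)
t = 1339 (t = 99 + 620*2 = 99 + 1240 = 1339)
L + t = -188956 + 1339 = -187617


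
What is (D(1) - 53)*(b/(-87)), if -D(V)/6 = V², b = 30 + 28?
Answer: 118/3 ≈ 39.333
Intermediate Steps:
b = 58
D(V) = -6*V²
(D(1) - 53)*(b/(-87)) = (-6*1² - 53)*(58/(-87)) = (-6*1 - 53)*(58*(-1/87)) = (-6 - 53)*(-⅔) = -59*(-⅔) = 118/3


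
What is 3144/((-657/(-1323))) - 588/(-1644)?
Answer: 63320593/10001 ≈ 6331.4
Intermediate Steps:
3144/((-657/(-1323))) - 588/(-1644) = 3144/((-657*(-1/1323))) - 588*(-1/1644) = 3144/(73/147) + 49/137 = 3144*(147/73) + 49/137 = 462168/73 + 49/137 = 63320593/10001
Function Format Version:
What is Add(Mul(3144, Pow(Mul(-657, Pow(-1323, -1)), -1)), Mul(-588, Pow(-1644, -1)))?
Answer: Rational(63320593, 10001) ≈ 6331.4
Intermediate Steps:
Add(Mul(3144, Pow(Mul(-657, Pow(-1323, -1)), -1)), Mul(-588, Pow(-1644, -1))) = Add(Mul(3144, Pow(Mul(-657, Rational(-1, 1323)), -1)), Mul(-588, Rational(-1, 1644))) = Add(Mul(3144, Pow(Rational(73, 147), -1)), Rational(49, 137)) = Add(Mul(3144, Rational(147, 73)), Rational(49, 137)) = Add(Rational(462168, 73), Rational(49, 137)) = Rational(63320593, 10001)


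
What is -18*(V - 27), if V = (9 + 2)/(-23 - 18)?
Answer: 20124/41 ≈ 490.83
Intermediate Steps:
V = -11/41 (V = 11/(-41) = 11*(-1/41) = -11/41 ≈ -0.26829)
-18*(V - 27) = -18*(-11/41 - 27) = -18*(-1118/41) = 20124/41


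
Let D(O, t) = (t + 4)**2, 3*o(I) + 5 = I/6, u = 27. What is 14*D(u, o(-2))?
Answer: 5600/81 ≈ 69.136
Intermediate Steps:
o(I) = -5/3 + I/18 (o(I) = -5/3 + (I/6)/3 = -5/3 + I/18)
D(O, t) = (4 + t)**2
14*D(u, o(-2)) = 14*(4 + (-5/3 + (1/18)*(-2)))**2 = 14*(4 + (-5/3 - 1/9))**2 = 14*(4 - 16/9)**2 = 14*(20/9)**2 = 14*(400/81) = 5600/81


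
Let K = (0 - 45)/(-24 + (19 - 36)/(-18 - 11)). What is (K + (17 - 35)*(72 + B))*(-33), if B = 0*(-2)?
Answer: 28996407/679 ≈ 42705.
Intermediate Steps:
K = 1305/679 (K = -45/(-24 - 17/(-29)) = -45/(-24 - 17*(-1/29)) = -45/(-24 + 17/29) = -45/(-679/29) = -45*(-29/679) = 1305/679 ≈ 1.9219)
B = 0
(K + (17 - 35)*(72 + B))*(-33) = (1305/679 + (17 - 35)*(72 + 0))*(-33) = (1305/679 - 18*72)*(-33) = (1305/679 - 1296)*(-33) = -878679/679*(-33) = 28996407/679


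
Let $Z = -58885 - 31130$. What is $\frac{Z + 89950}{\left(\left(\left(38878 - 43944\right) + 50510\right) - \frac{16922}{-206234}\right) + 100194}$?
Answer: $- \frac{6702605}{15017762107} \approx -0.00044631$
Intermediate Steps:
$Z = -90015$
$\frac{Z + 89950}{\left(\left(\left(38878 - 43944\right) + 50510\right) - \frac{16922}{-206234}\right) + 100194} = \frac{-90015 + 89950}{\left(\left(\left(38878 - 43944\right) + 50510\right) - \frac{16922}{-206234}\right) + 100194} = - \frac{65}{\left(\left(-5066 + 50510\right) - - \frac{8461}{103117}\right) + 100194} = - \frac{65}{\left(45444 + \frac{8461}{103117}\right) + 100194} = - \frac{65}{\frac{4686057409}{103117} + 100194} = - \frac{65}{\frac{15017762107}{103117}} = \left(-65\right) \frac{103117}{15017762107} = - \frac{6702605}{15017762107}$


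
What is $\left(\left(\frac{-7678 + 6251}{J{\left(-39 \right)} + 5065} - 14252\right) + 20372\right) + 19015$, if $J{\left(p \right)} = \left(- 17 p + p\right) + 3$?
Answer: $\frac{143066993}{5692} \approx 25135.0$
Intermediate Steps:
$J{\left(p \right)} = 3 - 16 p$ ($J{\left(p \right)} = - 16 p + 3 = 3 - 16 p$)
$\left(\left(\frac{-7678 + 6251}{J{\left(-39 \right)} + 5065} - 14252\right) + 20372\right) + 19015 = \left(\left(\frac{-7678 + 6251}{\left(3 - -624\right) + 5065} - 14252\right) + 20372\right) + 19015 = \left(\left(- \frac{1427}{\left(3 + 624\right) + 5065} - 14252\right) + 20372\right) + 19015 = \left(\left(- \frac{1427}{627 + 5065} - 14252\right) + 20372\right) + 19015 = \left(\left(- \frac{1427}{5692} - 14252\right) + 20372\right) + 19015 = \left(- \frac{81123811}{5692} + 20372\right) + 19015 = \frac{34833613}{5692} + 19015 = \frac{143066993}{5692}$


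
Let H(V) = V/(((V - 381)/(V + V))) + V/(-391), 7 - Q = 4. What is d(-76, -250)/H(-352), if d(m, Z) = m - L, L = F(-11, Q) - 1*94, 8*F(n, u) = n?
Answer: -44423465/773079296 ≈ -0.057463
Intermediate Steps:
Q = 3 (Q = 7 - 1*4 = 7 - 4 = 3)
F(n, u) = n/8
L = -763/8 (L = (1/8)*(-11) - 1*94 = -11/8 - 94 = -763/8 ≈ -95.375)
H(V) = -V/391 + 2*V**2/(-381 + V) (H(V) = V/(((-381 + V)/((2*V)))) + V*(-1/391) = V/(((-381 + V)*(1/(2*V)))) - V/391 = V/(((-381 + V)/(2*V))) - V/391 = V*(2*V/(-381 + V)) - V/391 = 2*V**2/(-381 + V) - V/391 = -V/391 + 2*V**2/(-381 + V))
d(m, Z) = 763/8 + m (d(m, Z) = m - 1*(-763/8) = m + 763/8 = 763/8 + m)
d(-76, -250)/H(-352) = (763/8 - 76)/(((1/391)*(-352)*(381 + 781*(-352))/(-381 - 352))) = 155/(8*(((1/391)*(-352)*(381 - 274912)/(-733)))) = 155/(8*(((1/391)*(-352)*(-1/733)*(-274531)))) = 155/(8*(-96634912/286603)) = (155/8)*(-286603/96634912) = -44423465/773079296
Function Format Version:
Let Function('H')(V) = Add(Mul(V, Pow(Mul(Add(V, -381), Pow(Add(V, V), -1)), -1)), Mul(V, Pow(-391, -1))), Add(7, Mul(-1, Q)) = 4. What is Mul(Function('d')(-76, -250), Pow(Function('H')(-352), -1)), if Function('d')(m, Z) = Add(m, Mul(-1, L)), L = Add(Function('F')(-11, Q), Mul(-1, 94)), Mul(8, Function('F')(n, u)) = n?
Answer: Rational(-44423465, 773079296) ≈ -0.057463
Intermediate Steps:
Q = 3 (Q = Add(7, Mul(-1, 4)) = Add(7, -4) = 3)
Function('F')(n, u) = Mul(Rational(1, 8), n)
L = Rational(-763, 8) (L = Add(Mul(Rational(1, 8), -11), Mul(-1, 94)) = Add(Rational(-11, 8), -94) = Rational(-763, 8) ≈ -95.375)
Function('H')(V) = Add(Mul(Rational(-1, 391), V), Mul(2, Pow(V, 2), Pow(Add(-381, V), -1))) (Function('H')(V) = Add(Mul(V, Pow(Mul(Add(-381, V), Pow(Mul(2, V), -1)), -1)), Mul(V, Rational(-1, 391))) = Add(Mul(V, Pow(Mul(Add(-381, V), Mul(Rational(1, 2), Pow(V, -1))), -1)), Mul(Rational(-1, 391), V)) = Add(Mul(V, Pow(Mul(Rational(1, 2), Pow(V, -1), Add(-381, V)), -1)), Mul(Rational(-1, 391), V)) = Add(Mul(V, Mul(2, V, Pow(Add(-381, V), -1))), Mul(Rational(-1, 391), V)) = Add(Mul(2, Pow(V, 2), Pow(Add(-381, V), -1)), Mul(Rational(-1, 391), V)) = Add(Mul(Rational(-1, 391), V), Mul(2, Pow(V, 2), Pow(Add(-381, V), -1))))
Function('d')(m, Z) = Add(Rational(763, 8), m) (Function('d')(m, Z) = Add(m, Mul(-1, Rational(-763, 8))) = Add(m, Rational(763, 8)) = Add(Rational(763, 8), m))
Mul(Function('d')(-76, -250), Pow(Function('H')(-352), -1)) = Mul(Add(Rational(763, 8), -76), Pow(Mul(Rational(1, 391), -352, Pow(Add(-381, -352), -1), Add(381, Mul(781, -352))), -1)) = Mul(Rational(155, 8), Pow(Mul(Rational(1, 391), -352, Pow(-733, -1), Add(381, -274912)), -1)) = Mul(Rational(155, 8), Pow(Mul(Rational(1, 391), -352, Rational(-1, 733), -274531), -1)) = Mul(Rational(155, 8), Pow(Rational(-96634912, 286603), -1)) = Mul(Rational(155, 8), Rational(-286603, 96634912)) = Rational(-44423465, 773079296)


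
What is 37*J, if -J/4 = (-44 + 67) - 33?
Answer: 1480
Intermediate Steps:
J = 40 (J = -4*((-44 + 67) - 33) = -4*(23 - 33) = -4*(-10) = 40)
37*J = 37*40 = 1480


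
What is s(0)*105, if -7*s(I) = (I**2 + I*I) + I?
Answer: 0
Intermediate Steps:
s(I) = -2*I**2/7 - I/7 (s(I) = -((I**2 + I*I) + I)/7 = -((I**2 + I**2) + I)/7 = -(2*I**2 + I)/7 = -(I + 2*I**2)/7 = -2*I**2/7 - I/7)
s(0)*105 = -1/7*0*(1 + 2*0)*105 = -1/7*0*(1 + 0)*105 = -1/7*0*1*105 = 0*105 = 0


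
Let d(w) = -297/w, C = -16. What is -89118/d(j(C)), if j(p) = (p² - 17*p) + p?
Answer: 5069824/33 ≈ 1.5363e+5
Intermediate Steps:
j(p) = p² - 16*p
-89118/d(j(C)) = -89118/((-297*(-1/(16*(-16 - 16))))) = -89118/((-297/((-16*(-32))))) = -89118/((-297/512)) = -89118/((-297*1/512)) = -89118/(-297/512) = -89118*(-512/297) = 5069824/33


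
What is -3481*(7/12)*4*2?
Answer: -48734/3 ≈ -16245.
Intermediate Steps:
-3481*(7/12)*4*2 = -24367*2/3 = -3481*14/3 = -48734/3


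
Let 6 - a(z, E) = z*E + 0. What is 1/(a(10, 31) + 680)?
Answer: 1/376 ≈ 0.0026596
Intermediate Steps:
a(z, E) = 6 - E*z (a(z, E) = 6 - (z*E + 0) = 6 - (E*z + 0) = 6 - E*z)
1/(a(10, 31) + 680) = 1/((6 - 1*31*10) + 680) = 1/((6 - 310) + 680) = 1/(-304 + 680) = 1/376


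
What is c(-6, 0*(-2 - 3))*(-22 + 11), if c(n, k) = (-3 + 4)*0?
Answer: 0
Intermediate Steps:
c(n, k) = 0 (c(n, k) = 1*0 = 0)
c(-6, 0*(-2 - 3))*(-22 + 11) = 0*(-22 + 11) = 0*(-11) = 0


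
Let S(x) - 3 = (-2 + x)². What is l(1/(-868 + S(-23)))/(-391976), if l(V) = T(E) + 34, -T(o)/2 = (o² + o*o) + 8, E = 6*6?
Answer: 2583/195988 ≈ 0.013179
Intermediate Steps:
E = 36
S(x) = 3 + (-2 + x)²
T(o) = -16 - 4*o² (T(o) = -2*((o² + o*o) + 8) = -2*((o² + o²) + 8) = -2*(2*o² + 8) = -2*(8 + 2*o²) = -16 - 4*o²)
l(V) = -5166 (l(V) = (-16 - 4*36²) + 34 = (-16 - 4*1296) + 34 = (-16 - 5184) + 34 = -5200 + 34 = -5166)
l(1/(-868 + S(-23)))/(-391976) = -5166/(-391976) = -5166*(-1/391976) = 2583/195988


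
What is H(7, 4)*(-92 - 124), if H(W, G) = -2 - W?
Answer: 1944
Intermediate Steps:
H(7, 4)*(-92 - 124) = (-2 - 1*7)*(-92 - 124) = (-2 - 7)*(-216) = -9*(-216) = 1944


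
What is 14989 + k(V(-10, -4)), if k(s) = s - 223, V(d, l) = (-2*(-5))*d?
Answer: 14666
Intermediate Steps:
V(d, l) = 10*d
k(s) = -223 + s
14989 + k(V(-10, -4)) = 14989 + (-223 + 10*(-10)) = 14989 + (-223 - 100) = 14989 - 323 = 14666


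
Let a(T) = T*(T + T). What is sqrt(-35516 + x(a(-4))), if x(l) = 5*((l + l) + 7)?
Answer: I*sqrt(35161) ≈ 187.51*I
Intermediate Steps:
a(T) = 2*T**2 (a(T) = T*(2*T) = 2*T**2)
x(l) = 35 + 10*l (x(l) = 5*(2*l + 7) = 5*(7 + 2*l) = 35 + 10*l)
sqrt(-35516 + x(a(-4))) = sqrt(-35516 + (35 + 10*(2*(-4)**2))) = sqrt(-35516 + (35 + 10*(2*16))) = sqrt(-35516 + (35 + 10*32)) = sqrt(-35516 + (35 + 320)) = sqrt(-35516 + 355) = sqrt(-35161) = I*sqrt(35161)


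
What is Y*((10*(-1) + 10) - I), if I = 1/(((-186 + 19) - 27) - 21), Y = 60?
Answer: 12/43 ≈ 0.27907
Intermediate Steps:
I = -1/215 (I = 1/((-167 - 27) - 21) = 1/(-194 - 21) = 1/(-215) = -1/215 ≈ -0.0046512)
Y*((10*(-1) + 10) - I) = 60*((10*(-1) + 10) - 1*(-1/215)) = 60*((-10 + 10) + 1/215) = 60*(0 + 1/215) = 60*(1/215) = 12/43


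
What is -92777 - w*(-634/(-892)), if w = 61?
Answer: -41397879/446 ≈ -92820.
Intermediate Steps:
-92777 - w*(-634/(-892)) = -92777 - 61*(-634/(-892)) = -92777 - 61*(-634*(-1/892)) = -92777 - 61*317/446 = -92777 - 1*19337/446 = -92777 - 19337/446 = -41397879/446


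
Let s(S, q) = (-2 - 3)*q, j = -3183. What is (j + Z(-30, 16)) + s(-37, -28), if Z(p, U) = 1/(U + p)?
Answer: -42603/14 ≈ -3043.1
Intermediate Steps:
s(S, q) = -5*q
(j + Z(-30, 16)) + s(-37, -28) = (-3183 + 1/(16 - 30)) - 5*(-28) = (-3183 + 1/(-14)) + 140 = (-3183 - 1/14) + 140 = -44563/14 + 140 = -42603/14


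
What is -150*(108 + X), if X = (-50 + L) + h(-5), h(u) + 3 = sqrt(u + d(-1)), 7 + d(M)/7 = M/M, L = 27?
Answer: -12300 - 150*I*sqrt(47) ≈ -12300.0 - 1028.3*I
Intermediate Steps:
d(M) = -42 (d(M) = -49 + 7*(M/M) = -49 + 7*1 = -49 + 7 = -42)
h(u) = -3 + sqrt(-42 + u) (h(u) = -3 + sqrt(u - 42) = -3 + sqrt(-42 + u))
X = -26 + I*sqrt(47) (X = (-50 + 27) + (-3 + sqrt(-42 - 5)) = -23 + (-3 + sqrt(-47)) = -23 + (-3 + I*sqrt(47)) = -26 + I*sqrt(47) ≈ -26.0 + 6.8557*I)
-150*(108 + X) = -150*(108 + (-26 + I*sqrt(47))) = -150*(82 + I*sqrt(47)) = -12300 - 150*I*sqrt(47)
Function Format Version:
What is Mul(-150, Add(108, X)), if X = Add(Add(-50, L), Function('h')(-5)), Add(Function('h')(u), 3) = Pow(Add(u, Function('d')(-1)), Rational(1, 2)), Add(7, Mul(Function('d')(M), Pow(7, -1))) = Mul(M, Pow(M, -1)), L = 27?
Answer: Add(-12300, Mul(-150, I, Pow(47, Rational(1, 2)))) ≈ Add(-12300., Mul(-1028.3, I))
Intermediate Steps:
Function('d')(M) = -42 (Function('d')(M) = Add(-49, Mul(7, Mul(M, Pow(M, -1)))) = Add(-49, Mul(7, 1)) = Add(-49, 7) = -42)
Function('h')(u) = Add(-3, Pow(Add(-42, u), Rational(1, 2))) (Function('h')(u) = Add(-3, Pow(Add(u, -42), Rational(1, 2))) = Add(-3, Pow(Add(-42, u), Rational(1, 2))))
X = Add(-26, Mul(I, Pow(47, Rational(1, 2)))) (X = Add(Add(-50, 27), Add(-3, Pow(Add(-42, -5), Rational(1, 2)))) = Add(-23, Add(-3, Pow(-47, Rational(1, 2)))) = Add(-23, Add(-3, Mul(I, Pow(47, Rational(1, 2))))) = Add(-26, Mul(I, Pow(47, Rational(1, 2)))) ≈ Add(-26.000, Mul(6.8557, I)))
Mul(-150, Add(108, X)) = Mul(-150, Add(108, Add(-26, Mul(I, Pow(47, Rational(1, 2)))))) = Mul(-150, Add(82, Mul(I, Pow(47, Rational(1, 2))))) = Add(-12300, Mul(-150, I, Pow(47, Rational(1, 2))))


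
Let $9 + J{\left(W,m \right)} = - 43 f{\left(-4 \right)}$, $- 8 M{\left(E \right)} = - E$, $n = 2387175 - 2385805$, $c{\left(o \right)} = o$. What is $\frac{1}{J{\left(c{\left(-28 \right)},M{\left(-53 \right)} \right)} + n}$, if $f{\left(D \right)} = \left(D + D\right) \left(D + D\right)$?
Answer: $- \frac{1}{1391} \approx -0.00071891$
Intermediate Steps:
$n = 1370$
$f{\left(D \right)} = 4 D^{2}$ ($f{\left(D \right)} = 2 D 2 D = 4 D^{2}$)
$M{\left(E \right)} = \frac{E}{8}$ ($M{\left(E \right)} = - \frac{\left(-1\right) E}{8} = \frac{E}{8}$)
$J{\left(W,m \right)} = -2761$ ($J{\left(W,m \right)} = -9 - 43 \cdot 4 \left(-4\right)^{2} = -9 - 43 \cdot 4 \cdot 16 = -9 - 2752 = -2761$)
$\frac{1}{J{\left(c{\left(-28 \right)},M{\left(-53 \right)} \right)} + n} = \frac{1}{-2761 + 1370} = \frac{1}{-1391} = - \frac{1}{1391}$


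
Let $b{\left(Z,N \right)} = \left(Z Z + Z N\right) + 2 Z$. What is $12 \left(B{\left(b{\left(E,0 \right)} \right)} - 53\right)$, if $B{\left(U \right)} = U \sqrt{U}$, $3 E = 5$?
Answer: $-636 + \frac{220 \sqrt{55}}{9} \approx -454.72$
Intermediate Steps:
$E = \frac{5}{3}$ ($E = \frac{1}{3} \cdot 5 = \frac{5}{3} \approx 1.6667$)
$b{\left(Z,N \right)} = Z^{2} + 2 Z + N Z$ ($b{\left(Z,N \right)} = \left(Z^{2} + N Z\right) + 2 Z = Z^{2} + 2 Z + N Z$)
$B{\left(U \right)} = U^{\frac{3}{2}}$
$12 \left(B{\left(b{\left(E,0 \right)} \right)} - 53\right) = 12 \left(\left(\frac{5 \left(2 + 0 + \frac{5}{3}\right)}{3}\right)^{\frac{3}{2}} - 53\right) = 12 \left(\left(\frac{5}{3} \cdot \frac{11}{3}\right)^{\frac{3}{2}} - 53\right) = 12 \left(\left(\frac{55}{9}\right)^{\frac{3}{2}} - 53\right) = 12 \left(\frac{55 \sqrt{55}}{27} - 53\right) = 12 \left(-53 + \frac{55 \sqrt{55}}{27}\right) = -636 + \frac{220 \sqrt{55}}{9}$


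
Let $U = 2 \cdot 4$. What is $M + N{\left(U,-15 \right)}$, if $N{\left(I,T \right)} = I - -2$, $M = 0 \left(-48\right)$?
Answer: $10$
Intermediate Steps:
$U = 8$
$M = 0$
$N{\left(I,T \right)} = 2 + I$ ($N{\left(I,T \right)} = I + 2 = 2 + I$)
$M + N{\left(U,-15 \right)} = 0 + \left(2 + 8\right) = 0 + 10 = 10$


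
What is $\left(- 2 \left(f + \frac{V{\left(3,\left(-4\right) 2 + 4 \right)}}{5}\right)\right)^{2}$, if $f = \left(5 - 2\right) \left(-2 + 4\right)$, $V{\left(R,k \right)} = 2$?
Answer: $\frac{4096}{25} \approx 163.84$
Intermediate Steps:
$f = 6$ ($f = 3 \cdot 2 = 6$)
$\left(- 2 \left(f + \frac{V{\left(3,\left(-4\right) 2 + 4 \right)}}{5}\right)\right)^{2} = \left(- 2 \left(6 + \frac{2}{5}\right)\right)^{2} = \left(\left(-2\right) \frac{32}{5}\right)^{2} = \left(- \frac{64}{5}\right)^{2} = \frac{4096}{25}$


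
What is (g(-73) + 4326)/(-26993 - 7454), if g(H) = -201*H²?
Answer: 1066803/34447 ≈ 30.969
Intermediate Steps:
(g(-73) + 4326)/(-26993 - 7454) = (-201*(-73)² + 4326)/(-26993 - 7454) = (-201*5329 + 4326)/(-34447) = (-1071129 + 4326)*(-1/34447) = -1066803*(-1/34447) = 1066803/34447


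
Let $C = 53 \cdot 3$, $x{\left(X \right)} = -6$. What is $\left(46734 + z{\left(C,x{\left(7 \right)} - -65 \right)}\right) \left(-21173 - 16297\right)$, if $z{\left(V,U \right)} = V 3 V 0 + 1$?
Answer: $-1751160450$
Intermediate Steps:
$C = 159$
$z{\left(V,U \right)} = 1$ ($z{\left(V,U \right)} = 3 V V 0 + 1 = 3 V^{2} \cdot 0 + 1 = 0 + 1 = 1$)
$\left(46734 + z{\left(C,x{\left(7 \right)} - -65 \right)}\right) \left(-21173 - 16297\right) = \left(46734 + 1\right) \left(-21173 - 16297\right) = 46735 \left(-37470\right) = -1751160450$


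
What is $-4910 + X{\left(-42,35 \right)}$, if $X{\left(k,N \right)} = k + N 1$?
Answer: $-4917$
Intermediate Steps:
$X{\left(k,N \right)} = N + k$ ($X{\left(k,N \right)} = k + N = N + k$)
$-4910 + X{\left(-42,35 \right)} = -4910 + \left(35 - 42\right) = -4910 - 7 = -4917$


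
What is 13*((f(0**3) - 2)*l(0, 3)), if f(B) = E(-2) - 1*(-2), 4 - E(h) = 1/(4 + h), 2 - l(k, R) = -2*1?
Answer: 182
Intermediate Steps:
l(k, R) = 4 (l(k, R) = 2 - (-2) = 2 - 1*(-2) = 2 + 2 = 4)
E(h) = 4 - 1/(4 + h)
f(B) = 11/2 (f(B) = (15 + 4*(-2))/(4 - 2) - 1*(-2) = (15 - 8)/2 + 2 = (1/2)*7 + 2 = 7/2 + 2 = 11/2)
13*((f(0**3) - 2)*l(0, 3)) = 13*((11/2 - 2)*4) = 13*((7/2)*4) = 13*14 = 182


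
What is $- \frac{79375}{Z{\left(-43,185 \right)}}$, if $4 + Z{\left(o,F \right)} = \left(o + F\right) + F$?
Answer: $- \frac{79375}{323} \approx -245.74$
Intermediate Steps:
$Z{\left(o,F \right)} = -4 + o + 2 F$ ($Z{\left(o,F \right)} = -4 + \left(\left(o + F\right) + F\right) = -4 + \left(\left(F + o\right) + F\right) = -4 + \left(o + 2 F\right) = -4 + o + 2 F$)
$- \frac{79375}{Z{\left(-43,185 \right)}} = - \frac{79375}{-4 - 43 + 2 \cdot 185} = - \frac{79375}{-4 - 43 + 370} = - \frac{79375}{323}$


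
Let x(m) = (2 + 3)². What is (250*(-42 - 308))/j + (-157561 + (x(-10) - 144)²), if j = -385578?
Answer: -27645898850/192789 ≈ -1.4340e+5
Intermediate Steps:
x(m) = 25 (x(m) = 5² = 25)
(250*(-42 - 308))/j + (-157561 + (x(-10) - 144)²) = (250*(-42 - 308))/(-385578) + (-157561 + (25 - 144)²) = (250*(-350))*(-1/385578) + (-157561 + (-119)²) = -87500*(-1/385578) + (-157561 + 14161) = 43750/192789 - 143400 = -27645898850/192789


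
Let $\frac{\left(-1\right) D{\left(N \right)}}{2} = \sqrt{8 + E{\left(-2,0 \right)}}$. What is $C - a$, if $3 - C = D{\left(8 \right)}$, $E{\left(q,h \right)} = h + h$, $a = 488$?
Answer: $-485 + 4 \sqrt{2} \approx -479.34$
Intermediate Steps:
$E{\left(q,h \right)} = 2 h$
$D{\left(N \right)} = - 4 \sqrt{2}$ ($D{\left(N \right)} = - 2 \sqrt{8 + 2 \cdot 0} = - 2 \sqrt{8 + 0} = - 2 \sqrt{8} = - 2 \cdot 2 \sqrt{2} = - 4 \sqrt{2}$)
$C = 3 + 4 \sqrt{2}$ ($C = 3 - - 4 \sqrt{2} = 3 + 4 \sqrt{2} \approx 8.6569$)
$C - a = \left(3 + 4 \sqrt{2}\right) - 488 = -485 + 4 \sqrt{2}$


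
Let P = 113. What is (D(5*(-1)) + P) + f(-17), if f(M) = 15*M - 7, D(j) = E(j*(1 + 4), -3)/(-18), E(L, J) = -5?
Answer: -2677/18 ≈ -148.72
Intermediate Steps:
D(j) = 5/18 (D(j) = -5/(-18) = -5*(-1/18) = 5/18)
f(M) = -7 + 15*M
(D(5*(-1)) + P) + f(-17) = (5/18 + 113) + (-7 + 15*(-17)) = 2039/18 + (-7 - 255) = 2039/18 - 262 = -2677/18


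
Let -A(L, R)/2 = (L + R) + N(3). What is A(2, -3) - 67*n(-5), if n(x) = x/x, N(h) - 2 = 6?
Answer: -81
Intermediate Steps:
N(h) = 8 (N(h) = 2 + 6 = 8)
n(x) = 1
A(L, R) = -16 - 2*L - 2*R (A(L, R) = -2*((L + R) + 8) = -2*(8 + L + R) = -16 - 2*L - 2*R)
A(2, -3) - 67*n(-5) = (-16 - 2*2 - 2*(-3)) - 67*1 = (-16 - 4 + 6) - 67 = -14 - 67 = -81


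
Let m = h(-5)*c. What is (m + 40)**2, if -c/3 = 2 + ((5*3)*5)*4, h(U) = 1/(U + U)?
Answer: 426409/25 ≈ 17056.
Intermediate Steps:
h(U) = 1/(2*U)
c = -906 (c = -3*(2 + ((5*3)*5)*4) = -3*(2 + (15*5)*4) = -3*(2 + 75*4) = -3*(2 + 300) = -3*302 = -906)
m = 453/5 (m = ((1/2)/(-5))*(-906) = ((1/2)*(-1/5))*(-906) = -1/10*(-906) = 453/5 ≈ 90.600)
(m + 40)**2 = (453/5 + 40)**2 = (653/5)**2 = 426409/25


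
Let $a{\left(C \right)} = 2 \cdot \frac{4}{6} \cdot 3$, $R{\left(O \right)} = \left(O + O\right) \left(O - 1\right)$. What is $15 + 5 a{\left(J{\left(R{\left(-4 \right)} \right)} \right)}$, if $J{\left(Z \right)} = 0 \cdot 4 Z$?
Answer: $35$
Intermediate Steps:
$R{\left(O \right)} = 2 O \left(-1 + O\right)$
$J{\left(Z \right)} = 0$
$a{\left(C \right)} = 4$ ($a{\left(C \right)} = 2 \cdot 4 \cdot \frac{1}{6} \cdot 3 = 2 \cdot \frac{2}{3} \cdot 3 = \frac{4}{3} \cdot 3 = 4$)
$15 + 5 a{\left(J{\left(R{\left(-4 \right)} \right)} \right)} = 15 + 5 \cdot 4 = 15 + 20 = 35$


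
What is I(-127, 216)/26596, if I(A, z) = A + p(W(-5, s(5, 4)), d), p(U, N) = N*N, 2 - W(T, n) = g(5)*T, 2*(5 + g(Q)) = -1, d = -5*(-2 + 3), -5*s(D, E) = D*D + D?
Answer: -51/13298 ≈ -0.0038352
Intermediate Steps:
s(D, E) = -D/5 - D**2/5 (s(D, E) = -(D*D + D)/5 = -(D**2 + D)/5 = -(D + D**2)/5 = -D/5 - D**2/5)
d = -5 (d = -5*1 = -5)
g(Q) = -11/2 (g(Q) = -5 + (1/2)*(-1) = -5 - 1/2 = -11/2)
W(T, n) = 2 + 11*T/2 (W(T, n) = 2 - (-11)*T/2 = 2 + 11*T/2)
p(U, N) = N**2
I(A, z) = 25 + A (I(A, z) = A + (-5)**2 = A + 25 = 25 + A)
I(-127, 216)/26596 = (25 - 127)/26596 = -102*1/26596 = -51/13298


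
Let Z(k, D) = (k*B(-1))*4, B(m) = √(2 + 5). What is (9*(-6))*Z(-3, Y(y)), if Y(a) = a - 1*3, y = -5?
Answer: 648*√7 ≈ 1714.4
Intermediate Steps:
B(m) = √7
Y(a) = -3 + a (Y(a) = a - 3 = -3 + a)
Z(k, D) = 4*k*√7 (Z(k, D) = (k*√7)*4 = 4*k*√7)
(9*(-6))*Z(-3, Y(y)) = (9*(-6))*(4*(-3)*√7) = -(-648)*√7 = 648*√7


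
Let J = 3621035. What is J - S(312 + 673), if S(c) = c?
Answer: 3620050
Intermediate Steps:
J - S(312 + 673) = 3621035 - (312 + 673) = 3621035 - 1*985 = 3621035 - 985 = 3620050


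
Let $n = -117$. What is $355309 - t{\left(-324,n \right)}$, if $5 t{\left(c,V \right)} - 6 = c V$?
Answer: $\frac{1738631}{5} \approx 3.4773 \cdot 10^{5}$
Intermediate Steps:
$t{\left(c,V \right)} = \frac{6}{5} + \frac{V c}{5}$ ($t{\left(c,V \right)} = \frac{6}{5} + \frac{c V}{5} = \frac{6}{5} + \frac{V c}{5}$)
$355309 - t{\left(-324,n \right)} = 355309 - \left(\frac{6}{5} + \frac{1}{5} \left(-117\right) \left(-324\right)\right) = 355309 - \left(\frac{6}{5} + \frac{37908}{5}\right) = 355309 - \frac{37914}{5} = \frac{1738631}{5}$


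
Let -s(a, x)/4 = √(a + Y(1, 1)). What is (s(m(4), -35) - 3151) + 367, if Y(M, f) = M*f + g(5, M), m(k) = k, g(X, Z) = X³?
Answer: -2784 - 4*√130 ≈ -2829.6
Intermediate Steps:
Y(M, f) = 125 + M*f (Y(M, f) = M*f + 5³ = M*f + 125 = 125 + M*f)
s(a, x) = -4*√(126 + a) (s(a, x) = -4*√(a + (125 + 1*1)) = -4*√(a + (125 + 1)) = -4*√(a + 126) = -4*√(126 + a))
(s(m(4), -35) - 3151) + 367 = (-4*√(126 + 4) - 3151) + 367 = (-4*√130 - 3151) + 367 = (-3151 - 4*√130) + 367 = -2784 - 4*√130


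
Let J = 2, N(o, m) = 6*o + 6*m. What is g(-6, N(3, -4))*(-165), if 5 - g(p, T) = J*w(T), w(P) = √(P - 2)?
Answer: -825 + 660*I*√2 ≈ -825.0 + 933.38*I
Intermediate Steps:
N(o, m) = 6*m + 6*o
w(P) = √(-2 + P)
g(p, T) = 5 - 2*√(-2 + T)
g(-6, N(3, -4))*(-165) = (5 - 2*√(-2 + (6*(-4) + 6*3)))*(-165) = (5 - 2*√(-2 + (-24 + 18)))*(-165) = (5 - 2*√(-2 - 6))*(-165) = (5 - 4*I*√2)*(-165) = -825 + 660*I*√2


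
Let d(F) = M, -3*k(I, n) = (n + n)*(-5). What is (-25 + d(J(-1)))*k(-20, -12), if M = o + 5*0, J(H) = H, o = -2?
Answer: 1080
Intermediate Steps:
k(I, n) = 10*n/3 (k(I, n) = -(n + n)*(-5)/3 = -2*n*(-5)/3 = -(-10)*n/3 = 10*n/3)
M = -2 (M = -2 + 5*0 = -2 + 0 = -2)
d(F) = -2
(-25 + d(J(-1)))*k(-20, -12) = (-25 - 2)*((10/3)*(-12)) = -27*(-40) = 1080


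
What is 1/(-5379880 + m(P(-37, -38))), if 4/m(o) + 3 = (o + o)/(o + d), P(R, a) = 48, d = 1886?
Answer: -2853/15348801508 ≈ -1.8588e-7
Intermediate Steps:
m(o) = 4/(-3 + 2*o/(1886 + o)) (m(o) = 4/(-3 + (o + o)/(o + 1886)) = 4/(-3 + (2*o)/(1886 + o)) = 4/(-3 + 2*o/(1886 + o)))
1/(-5379880 + m(P(-37, -38))) = 1/(-5379880 + 4*(-1886 - 1*48)/(5658 + 48)) = 1/(-5379880 + 4*(-1886 - 48)/5706) = 1/(-5379880 + 4*(1/5706)*(-1934)) = 1/(-5379880 - 3868/2853) = 1/(-15348801508/2853) = -2853/15348801508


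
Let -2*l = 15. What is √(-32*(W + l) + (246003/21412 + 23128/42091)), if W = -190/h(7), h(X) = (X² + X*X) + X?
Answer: √11560100132737467003/193125534 ≈ 17.605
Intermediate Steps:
h(X) = X + 2*X² (h(X) = (X² + X²) + X = 2*X² + X = X + 2*X²)
l = -15/2 (l = -½*15 = -15/2 ≈ -7.5000)
W = -38/21 (W = -190*1/(7*(1 + 2*7)) = -190*1/(7*(1 + 14)) = -190/(7*15) = -190/105 = -190*1/105 = -38/21 ≈ -1.8095)
√(-32*(W + l) + (246003/21412 + 23128/42091)) = √(-32*(-38/21 - 15/2) + (246003/21412 + 23128/42091)) = √(-32*(-391/42) + (246003*(1/21412) + 23128*(1/42091))) = √(6256/21 + (246003/21412 + 472/859)) = √(6256/21 + 221423041/18392908) = √(119715916309/386251068) = √11560100132737467003/193125534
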